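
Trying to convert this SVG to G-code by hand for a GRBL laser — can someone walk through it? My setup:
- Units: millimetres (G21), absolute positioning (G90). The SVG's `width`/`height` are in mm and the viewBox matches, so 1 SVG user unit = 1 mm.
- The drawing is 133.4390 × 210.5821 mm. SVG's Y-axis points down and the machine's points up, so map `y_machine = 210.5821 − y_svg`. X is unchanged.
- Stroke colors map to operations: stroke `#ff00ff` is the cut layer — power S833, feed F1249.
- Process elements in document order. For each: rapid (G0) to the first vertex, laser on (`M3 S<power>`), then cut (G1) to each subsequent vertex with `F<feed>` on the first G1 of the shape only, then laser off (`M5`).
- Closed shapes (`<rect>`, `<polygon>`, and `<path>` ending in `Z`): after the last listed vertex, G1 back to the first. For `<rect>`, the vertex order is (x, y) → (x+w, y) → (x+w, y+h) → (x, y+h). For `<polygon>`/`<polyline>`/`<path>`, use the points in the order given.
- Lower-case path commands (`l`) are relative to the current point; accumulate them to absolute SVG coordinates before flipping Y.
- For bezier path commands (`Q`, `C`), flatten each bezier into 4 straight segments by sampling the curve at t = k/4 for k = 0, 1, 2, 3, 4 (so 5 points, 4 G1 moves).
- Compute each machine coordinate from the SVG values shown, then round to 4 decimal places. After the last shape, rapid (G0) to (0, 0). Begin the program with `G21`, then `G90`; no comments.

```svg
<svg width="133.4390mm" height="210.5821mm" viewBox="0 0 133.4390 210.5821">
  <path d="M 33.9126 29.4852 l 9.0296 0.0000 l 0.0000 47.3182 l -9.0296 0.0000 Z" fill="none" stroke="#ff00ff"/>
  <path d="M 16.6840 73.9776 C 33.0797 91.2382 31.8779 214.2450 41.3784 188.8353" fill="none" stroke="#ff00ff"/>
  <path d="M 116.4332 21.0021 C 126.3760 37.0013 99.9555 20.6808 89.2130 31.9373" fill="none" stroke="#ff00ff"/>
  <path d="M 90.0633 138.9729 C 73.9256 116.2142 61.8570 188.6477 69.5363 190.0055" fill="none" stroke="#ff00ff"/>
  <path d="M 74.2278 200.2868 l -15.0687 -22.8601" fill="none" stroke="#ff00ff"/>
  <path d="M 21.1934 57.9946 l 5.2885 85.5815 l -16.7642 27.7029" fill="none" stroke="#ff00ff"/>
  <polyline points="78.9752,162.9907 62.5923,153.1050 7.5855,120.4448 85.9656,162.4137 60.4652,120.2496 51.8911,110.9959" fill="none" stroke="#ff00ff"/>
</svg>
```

1 u = 1 mm; y_m = 210.5821 − y.

[1] `<path>` rectangle, #ff00ff→cut S833 F1249: (33.9126,181.0969) → (42.9422,181.0969) → (42.9422,133.7787) → (33.9126,133.7787) → (33.9126,181.0969) (closed)

[2] `<path>` cubic bezier, #ff00ff→cut S833 F1249: (16.6840,136.6045) → (26.1234,107.8029) → (31.6169,63.1743) → (35.8175,26.5463) → (41.3784,21.7468)

[3] `<path>` cubic bezier, #ff00ff→cut S833 F1249: (116.4332,189.5800) → (117.8853,182.7047) → (110.5801,182.3339) → (99.3964,182.8524) → (89.2130,178.6448)

[4] `<path>` cubic bezier, #ff00ff→cut S833 F1249: (90.0633,71.6092) → (78.9680,73.4276) → (70.8684,55.1366) → (67.2346,32.3237) → (69.5363,20.5766)

[5] `<path>` line segment, #ff00ff→cut S833 F1249: (74.2278,10.2953) → (59.1591,33.1554)

[6] `<path>` open polyline, #ff00ff→cut S833 F1249: (21.1934,152.5875) → (26.4819,67.0060) → (9.7177,39.3031)

[7] `<polyline>` open polyline, #ff00ff→cut S833 F1249: (78.9752,47.5914) → (62.5923,57.4771) → (7.5855,90.1373) → (85.9656,48.1684) → (60.4652,90.3325) → (51.8911,99.5862)

G21
G90
G0 X33.9126 Y181.0969
M3 S833
G1 X42.9422 Y181.0969 F1249
G1 X42.9422 Y133.7787
G1 X33.9126 Y133.7787
G1 X33.9126 Y181.0969
M5
G0 X16.6840 Y136.6045
M3 S833
G1 X26.1234 Y107.8029 F1249
G1 X31.6169 Y63.1743
G1 X35.8175 Y26.5463
G1 X41.3784 Y21.7468
M5
G0 X116.4332 Y189.5800
M3 S833
G1 X117.8853 Y182.7047 F1249
G1 X110.5801 Y182.3339
G1 X99.3964 Y182.8524
G1 X89.2130 Y178.6448
M5
G0 X90.0633 Y71.6092
M3 S833
G1 X78.9680 Y73.4276 F1249
G1 X70.8684 Y55.1366
G1 X67.2346 Y32.3237
G1 X69.5363 Y20.5766
M5
G0 X74.2278 Y10.2953
M3 S833
G1 X59.1591 Y33.1554 F1249
M5
G0 X21.1934 Y152.5875
M3 S833
G1 X26.4819 Y67.0060 F1249
G1 X9.7177 Y39.3031
M5
G0 X78.9752 Y47.5914
M3 S833
G1 X62.5923 Y57.4771 F1249
G1 X7.5855 Y90.1373
G1 X85.9656 Y48.1684
G1 X60.4652 Y90.3325
G1 X51.8911 Y99.5862
M5
G0 X0.0000 Y0.0000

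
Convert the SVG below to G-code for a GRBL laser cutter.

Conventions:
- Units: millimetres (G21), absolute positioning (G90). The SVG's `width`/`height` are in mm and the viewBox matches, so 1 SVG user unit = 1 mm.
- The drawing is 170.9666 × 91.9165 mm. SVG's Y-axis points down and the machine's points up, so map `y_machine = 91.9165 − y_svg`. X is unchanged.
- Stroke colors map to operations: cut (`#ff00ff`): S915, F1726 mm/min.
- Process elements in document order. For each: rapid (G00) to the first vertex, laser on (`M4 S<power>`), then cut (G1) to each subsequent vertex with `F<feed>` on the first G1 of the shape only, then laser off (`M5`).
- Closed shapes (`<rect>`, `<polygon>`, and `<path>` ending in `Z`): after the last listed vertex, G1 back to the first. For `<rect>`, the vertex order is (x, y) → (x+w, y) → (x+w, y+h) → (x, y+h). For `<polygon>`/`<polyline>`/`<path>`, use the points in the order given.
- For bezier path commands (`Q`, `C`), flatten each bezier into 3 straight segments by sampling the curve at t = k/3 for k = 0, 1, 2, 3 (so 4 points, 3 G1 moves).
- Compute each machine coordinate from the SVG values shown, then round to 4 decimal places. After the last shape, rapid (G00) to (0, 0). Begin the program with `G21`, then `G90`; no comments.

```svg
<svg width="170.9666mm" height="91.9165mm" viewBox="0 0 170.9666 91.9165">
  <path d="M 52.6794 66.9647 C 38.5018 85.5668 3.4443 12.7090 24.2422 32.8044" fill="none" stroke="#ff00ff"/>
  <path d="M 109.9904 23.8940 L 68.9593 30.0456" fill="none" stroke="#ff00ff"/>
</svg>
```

viewBox `0 0 170.9666 91.9165` with mm width/height → 1 unit = 1 mm. Flip: y_m = 91.9165 − y_svg.

**Shape 1** — `<path>` cubic bezier, stroke `#ff00ff` → cut (S915, F1726). Control points (SVG): P0=(52.6794,66.9647), P1=(38.5018,85.5668), P2=(3.4443,12.7090), P3=(24.2422,32.8044); sampled at t=k/3. Machine vertices: (52.6794,24.9518) → (34.3839,30.0062) → (19.2207,55.0532) → (24.2422,59.1121). Open path.

**Shape 2** — `<path>` line segment, stroke `#ff00ff` → cut (S915, F1726). Machine vertices: (109.9904,68.0225) → (68.9593,61.8709). Open path.

G21
G90
G00 X52.6794 Y24.9518
M4 S915
G1 X34.3839 Y30.0062 F1726
G1 X19.2207 Y55.0532
G1 X24.2422 Y59.1121
M5
G00 X109.9904 Y68.0225
M4 S915
G1 X68.9593 Y61.8709 F1726
M5
G00 X0.0000 Y0.0000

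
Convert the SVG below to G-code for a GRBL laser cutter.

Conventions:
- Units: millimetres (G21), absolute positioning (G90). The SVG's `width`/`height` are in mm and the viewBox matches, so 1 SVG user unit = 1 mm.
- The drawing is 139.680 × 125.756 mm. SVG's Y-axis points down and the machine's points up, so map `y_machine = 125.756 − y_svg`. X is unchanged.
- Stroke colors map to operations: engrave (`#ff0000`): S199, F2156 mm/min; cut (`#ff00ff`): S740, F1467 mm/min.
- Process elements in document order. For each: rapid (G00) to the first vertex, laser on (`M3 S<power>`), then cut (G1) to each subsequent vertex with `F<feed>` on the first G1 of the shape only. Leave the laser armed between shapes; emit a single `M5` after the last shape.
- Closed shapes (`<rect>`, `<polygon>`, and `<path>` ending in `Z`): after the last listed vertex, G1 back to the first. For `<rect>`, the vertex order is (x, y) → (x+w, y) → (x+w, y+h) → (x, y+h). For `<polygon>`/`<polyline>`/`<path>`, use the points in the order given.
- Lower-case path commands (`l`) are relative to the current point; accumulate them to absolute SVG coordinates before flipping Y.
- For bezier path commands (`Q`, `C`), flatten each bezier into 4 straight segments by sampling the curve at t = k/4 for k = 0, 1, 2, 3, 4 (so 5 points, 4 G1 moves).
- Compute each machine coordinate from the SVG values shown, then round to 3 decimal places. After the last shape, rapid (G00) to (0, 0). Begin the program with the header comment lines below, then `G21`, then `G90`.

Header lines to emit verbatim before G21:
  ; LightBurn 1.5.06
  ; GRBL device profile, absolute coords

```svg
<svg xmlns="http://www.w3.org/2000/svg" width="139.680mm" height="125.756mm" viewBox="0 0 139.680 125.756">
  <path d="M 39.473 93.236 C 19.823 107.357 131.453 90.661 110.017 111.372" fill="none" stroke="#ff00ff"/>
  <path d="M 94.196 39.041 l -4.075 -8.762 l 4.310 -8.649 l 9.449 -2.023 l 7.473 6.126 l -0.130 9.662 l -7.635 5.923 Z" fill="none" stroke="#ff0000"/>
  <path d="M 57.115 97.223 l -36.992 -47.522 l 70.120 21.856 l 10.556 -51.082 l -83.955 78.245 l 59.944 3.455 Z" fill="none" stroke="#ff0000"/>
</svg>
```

; LightBurn 1.5.06
; GRBL device profile, absolute coords
G21
G90
G00 X39.473 Y32.520
M3 S740
G1 X45.220 Y26.641 F1467
G1 X75.415 Y25.923
G1 X105.275 Y23.969
G1 X110.017 Y14.384
G00 X94.196 Y86.715
M3 S199
G1 X90.121 Y95.477 F2156
G1 X94.431 Y104.126
G1 X103.880 Y106.149
G1 X111.353 Y100.023
G1 X111.223 Y90.361
G1 X103.588 Y84.438
G1 X94.196 Y86.715
G00 X57.115 Y28.533
M3 S199
G1 X20.123 Y76.055 F2156
G1 X90.243 Y54.199
G1 X100.799 Y105.281
G1 X16.844 Y27.036
G1 X76.788 Y23.581
G1 X57.115 Y28.533
M5
G00 X0.000 Y0.000

viewBox `0 0 139.680 125.756` with mm width/height → 1 unit = 1 mm. Flip: y_m = 125.756 − y_svg.

**Shape 1** — `<path>` cubic bezier, stroke `#ff00ff` → cut (S740, F1467). Control points (SVG): P0=(39.473,93.236), P1=(19.823,107.357), P2=(131.453,90.661), P3=(110.017,111.372); sampled at t=k/4. Machine vertices: (39.473,32.520) → (45.220,26.641) → (75.415,25.923) → (105.275,23.969) → (110.017,14.384). Open path.

**Shape 2** — `<path>` regular polygon, stroke `#ff0000` → engrave (S199, F2156). Machine vertices: (94.196,86.715) → (90.121,95.477) → (94.431,104.126) → (103.880,106.149) → (111.353,100.023) → (111.223,90.361) → (103.588,84.438) → (94.196,86.715). Closed: final G1 returns to the first vertex.

**Shape 3** — `<path>` closed polygon, stroke `#ff0000` → engrave (S199, F2156). Machine vertices: (57.115,28.533) → (20.123,76.055) → (90.243,54.199) → (100.799,105.281) → (16.844,27.036) → (76.788,23.581) → (57.115,28.533). Closed: final G1 returns to the first vertex.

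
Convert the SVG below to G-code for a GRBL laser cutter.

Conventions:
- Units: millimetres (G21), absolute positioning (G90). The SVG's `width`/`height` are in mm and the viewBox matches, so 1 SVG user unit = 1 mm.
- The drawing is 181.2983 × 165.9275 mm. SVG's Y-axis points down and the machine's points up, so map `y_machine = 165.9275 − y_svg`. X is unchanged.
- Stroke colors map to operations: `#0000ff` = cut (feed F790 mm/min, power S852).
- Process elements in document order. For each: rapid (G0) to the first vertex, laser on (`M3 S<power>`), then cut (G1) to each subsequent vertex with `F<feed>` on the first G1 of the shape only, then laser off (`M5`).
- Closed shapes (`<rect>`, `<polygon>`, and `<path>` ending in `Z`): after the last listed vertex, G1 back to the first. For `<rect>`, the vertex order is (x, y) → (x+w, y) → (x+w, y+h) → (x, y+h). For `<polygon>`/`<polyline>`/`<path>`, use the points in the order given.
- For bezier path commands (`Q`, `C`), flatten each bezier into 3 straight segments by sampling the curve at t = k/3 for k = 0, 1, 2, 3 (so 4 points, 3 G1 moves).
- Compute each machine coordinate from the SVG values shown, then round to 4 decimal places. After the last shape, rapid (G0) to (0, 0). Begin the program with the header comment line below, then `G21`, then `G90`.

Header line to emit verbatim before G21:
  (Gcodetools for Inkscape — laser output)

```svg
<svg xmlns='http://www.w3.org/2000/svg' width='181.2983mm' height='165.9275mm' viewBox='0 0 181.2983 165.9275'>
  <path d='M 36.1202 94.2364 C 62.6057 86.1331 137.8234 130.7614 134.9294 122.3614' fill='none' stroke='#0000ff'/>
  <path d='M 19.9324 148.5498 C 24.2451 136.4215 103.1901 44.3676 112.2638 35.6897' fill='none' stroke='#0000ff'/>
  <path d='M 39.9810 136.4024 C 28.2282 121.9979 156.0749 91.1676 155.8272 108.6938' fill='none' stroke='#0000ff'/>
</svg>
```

(Gcodetools for Inkscape — laser output)
G21
G90
G0 X36.1202 Y71.6911
M3 S852
G1 X74.1518 Y66.1342 F790
G1 X116.4841 Y48.9252
G1 X134.9294 Y43.5661
M5
G0 X19.9324 Y17.3777
M3 S852
G1 X43.7705 Y50.0997 F790
G1 X85.2517 Y99.8161
G1 X112.2638 Y130.2378
M5
G0 X39.9810 Y29.5251
M3 S852
G1 X64.8468 Y47.0055 F790
G1 X123.2914 Y61.0404
G1 X155.8272 Y57.2337
M5
G0 X0.0000 Y0.0000

1 u = 1 mm; y_m = 165.9275 − y.

[1] `<path>` cubic bezier, #0000ff→cut S852 F790: (36.1202,71.6911) → (74.1518,66.1342) → (116.4841,48.9252) → (134.9294,43.5661)

[2] `<path>` cubic bezier, #0000ff→cut S852 F790: (19.9324,17.3777) → (43.7705,50.0997) → (85.2517,99.8161) → (112.2638,130.2378)

[3] `<path>` cubic bezier, #0000ff→cut S852 F790: (39.9810,29.5251) → (64.8468,47.0055) → (123.2914,61.0404) → (155.8272,57.2337)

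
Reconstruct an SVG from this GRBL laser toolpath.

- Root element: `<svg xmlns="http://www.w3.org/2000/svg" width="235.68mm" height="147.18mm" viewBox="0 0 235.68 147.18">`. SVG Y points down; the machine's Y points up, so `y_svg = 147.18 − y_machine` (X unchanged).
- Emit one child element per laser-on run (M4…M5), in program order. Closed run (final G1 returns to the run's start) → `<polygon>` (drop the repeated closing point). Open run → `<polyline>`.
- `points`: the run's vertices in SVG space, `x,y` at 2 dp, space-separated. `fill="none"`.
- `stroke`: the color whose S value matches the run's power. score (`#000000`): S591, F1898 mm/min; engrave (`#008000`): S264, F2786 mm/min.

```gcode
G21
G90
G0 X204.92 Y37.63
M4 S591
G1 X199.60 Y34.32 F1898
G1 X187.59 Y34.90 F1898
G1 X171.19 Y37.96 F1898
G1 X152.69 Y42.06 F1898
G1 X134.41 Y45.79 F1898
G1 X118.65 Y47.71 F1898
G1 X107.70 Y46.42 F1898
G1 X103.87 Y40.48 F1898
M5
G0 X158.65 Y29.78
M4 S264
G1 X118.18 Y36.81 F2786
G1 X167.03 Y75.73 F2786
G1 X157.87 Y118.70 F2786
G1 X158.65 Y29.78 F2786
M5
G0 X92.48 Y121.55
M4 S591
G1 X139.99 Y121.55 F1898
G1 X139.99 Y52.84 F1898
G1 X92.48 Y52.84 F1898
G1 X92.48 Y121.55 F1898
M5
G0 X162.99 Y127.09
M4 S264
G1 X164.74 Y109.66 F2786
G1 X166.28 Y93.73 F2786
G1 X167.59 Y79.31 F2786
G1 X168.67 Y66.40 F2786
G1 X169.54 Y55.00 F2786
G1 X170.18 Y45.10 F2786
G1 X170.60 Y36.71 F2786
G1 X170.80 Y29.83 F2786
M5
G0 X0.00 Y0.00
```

Machine Y-up, SVG Y-down with viewBox height 147.18, so y_svg = 147.18 − y_machine; X carries over.

Run 1: the run's S591 means `#000000` (score). The run is open, so emit a `<polyline>` with points (Y-flipped): 204.92,109.55 199.60,112.86 187.59,112.28 171.19,109.22 152.69,105.12 134.41,101.39 118.65,99.47 107.70,100.76 103.87,106.70.

Run 2: the run's S264 means `#008000` (engrave). The run returns to its start, so emit a `<polygon>` with points (Y-flipped): 158.65,117.40 118.18,110.37 167.03,71.45 157.87,28.48.

Run 3: power S591 maps to stroke `#000000` (score). The run returns to its start, so emit a `<polygon>` with points (Y-flipped): 92.48,25.63 139.99,25.63 139.99,94.34 92.48,94.34.

Run 4: S264 ⇒ engrave layer `#008000`. The run is open, so emit a `<polyline>` with points (Y-flipped): 162.99,20.09 164.74,37.52 166.28,53.45 167.59,67.87 168.67,80.78 169.54,92.18 170.18,102.08 170.60,110.47 170.80,117.35.

<svg xmlns="http://www.w3.org/2000/svg" width="235.68mm" height="147.18mm" viewBox="0 0 235.68 147.18">
  <polyline points="204.92,109.55 199.60,112.86 187.59,112.28 171.19,109.22 152.69,105.12 134.41,101.39 118.65,99.47 107.70,100.76 103.87,106.70" fill="none" stroke="#000000"/>
  <polygon points="158.65,117.40 118.18,110.37 167.03,71.45 157.87,28.48" fill="none" stroke="#008000"/>
  <polygon points="92.48,25.63 139.99,25.63 139.99,94.34 92.48,94.34" fill="none" stroke="#000000"/>
  <polyline points="162.99,20.09 164.74,37.52 166.28,53.45 167.59,67.87 168.67,80.78 169.54,92.18 170.18,102.08 170.60,110.47 170.80,117.35" fill="none" stroke="#008000"/>
</svg>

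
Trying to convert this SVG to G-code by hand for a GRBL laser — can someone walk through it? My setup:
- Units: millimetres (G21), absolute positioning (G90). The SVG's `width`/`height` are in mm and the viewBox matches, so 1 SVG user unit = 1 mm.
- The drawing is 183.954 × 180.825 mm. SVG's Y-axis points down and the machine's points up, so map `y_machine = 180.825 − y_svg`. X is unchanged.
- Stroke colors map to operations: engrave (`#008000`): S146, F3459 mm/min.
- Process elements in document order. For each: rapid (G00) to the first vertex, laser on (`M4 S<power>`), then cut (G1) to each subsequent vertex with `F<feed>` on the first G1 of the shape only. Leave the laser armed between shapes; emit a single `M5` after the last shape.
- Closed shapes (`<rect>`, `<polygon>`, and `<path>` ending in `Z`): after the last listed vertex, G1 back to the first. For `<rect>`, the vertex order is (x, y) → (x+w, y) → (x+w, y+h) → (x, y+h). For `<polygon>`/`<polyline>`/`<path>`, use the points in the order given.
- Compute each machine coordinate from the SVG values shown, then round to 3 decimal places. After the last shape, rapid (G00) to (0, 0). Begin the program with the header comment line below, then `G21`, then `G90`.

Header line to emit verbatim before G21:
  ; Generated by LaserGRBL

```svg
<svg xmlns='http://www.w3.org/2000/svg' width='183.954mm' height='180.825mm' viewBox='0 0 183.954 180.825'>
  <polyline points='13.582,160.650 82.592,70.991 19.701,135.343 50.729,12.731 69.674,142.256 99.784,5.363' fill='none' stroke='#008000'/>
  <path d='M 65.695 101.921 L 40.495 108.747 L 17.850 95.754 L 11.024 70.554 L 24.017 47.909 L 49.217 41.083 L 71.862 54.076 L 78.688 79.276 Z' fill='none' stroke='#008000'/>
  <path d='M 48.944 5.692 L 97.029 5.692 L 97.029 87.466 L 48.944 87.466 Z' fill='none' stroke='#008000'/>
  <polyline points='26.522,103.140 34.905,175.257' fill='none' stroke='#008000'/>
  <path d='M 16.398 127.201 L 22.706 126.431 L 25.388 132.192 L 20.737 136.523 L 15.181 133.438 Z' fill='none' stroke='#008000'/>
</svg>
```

1 u = 1 mm; y_m = 180.825 − y.

[1] `<polyline>` open polyline, #008000→engrave S146 F3459: (13.582,20.175) → (82.592,109.834) → (19.701,45.482) → (50.729,168.094) → (69.674,38.569) → (99.784,175.462)

[2] `<path>` regular polygon, #008000→engrave S146 F3459: (65.695,78.904) → (40.495,72.078) → (17.850,85.071) → (11.024,110.271) → (24.017,132.916) → (49.217,139.742) → (71.862,126.749) → (78.688,101.549) → (65.695,78.904) (closed)

[3] `<path>` rectangle, #008000→engrave S146 F3459: (48.944,175.133) → (97.029,175.133) → (97.029,93.359) → (48.944,93.359) → (48.944,175.133) (closed)

[4] `<polyline>` line segment, #008000→engrave S146 F3459: (26.522,77.685) → (34.905,5.568)

[5] `<path>` regular polygon, #008000→engrave S146 F3459: (16.398,53.624) → (22.706,54.394) → (25.388,48.633) → (20.737,44.302) → (15.181,47.387) → (16.398,53.624) (closed)

; Generated by LaserGRBL
G21
G90
G00 X13.582 Y20.175
M4 S146
G1 X82.592 Y109.834 F3459
G1 X19.701 Y45.482
G1 X50.729 Y168.094
G1 X69.674 Y38.569
G1 X99.784 Y175.462
G00 X65.695 Y78.904
M4 S146
G1 X40.495 Y72.078 F3459
G1 X17.850 Y85.071
G1 X11.024 Y110.271
G1 X24.017 Y132.916
G1 X49.217 Y139.742
G1 X71.862 Y126.749
G1 X78.688 Y101.549
G1 X65.695 Y78.904
G00 X48.944 Y175.133
M4 S146
G1 X97.029 Y175.133 F3459
G1 X97.029 Y93.359
G1 X48.944 Y93.359
G1 X48.944 Y175.133
G00 X26.522 Y77.685
M4 S146
G1 X34.905 Y5.568 F3459
G00 X16.398 Y53.624
M4 S146
G1 X22.706 Y54.394 F3459
G1 X25.388 Y48.633
G1 X20.737 Y44.302
G1 X15.181 Y47.387
G1 X16.398 Y53.624
M5
G00 X0.000 Y0.000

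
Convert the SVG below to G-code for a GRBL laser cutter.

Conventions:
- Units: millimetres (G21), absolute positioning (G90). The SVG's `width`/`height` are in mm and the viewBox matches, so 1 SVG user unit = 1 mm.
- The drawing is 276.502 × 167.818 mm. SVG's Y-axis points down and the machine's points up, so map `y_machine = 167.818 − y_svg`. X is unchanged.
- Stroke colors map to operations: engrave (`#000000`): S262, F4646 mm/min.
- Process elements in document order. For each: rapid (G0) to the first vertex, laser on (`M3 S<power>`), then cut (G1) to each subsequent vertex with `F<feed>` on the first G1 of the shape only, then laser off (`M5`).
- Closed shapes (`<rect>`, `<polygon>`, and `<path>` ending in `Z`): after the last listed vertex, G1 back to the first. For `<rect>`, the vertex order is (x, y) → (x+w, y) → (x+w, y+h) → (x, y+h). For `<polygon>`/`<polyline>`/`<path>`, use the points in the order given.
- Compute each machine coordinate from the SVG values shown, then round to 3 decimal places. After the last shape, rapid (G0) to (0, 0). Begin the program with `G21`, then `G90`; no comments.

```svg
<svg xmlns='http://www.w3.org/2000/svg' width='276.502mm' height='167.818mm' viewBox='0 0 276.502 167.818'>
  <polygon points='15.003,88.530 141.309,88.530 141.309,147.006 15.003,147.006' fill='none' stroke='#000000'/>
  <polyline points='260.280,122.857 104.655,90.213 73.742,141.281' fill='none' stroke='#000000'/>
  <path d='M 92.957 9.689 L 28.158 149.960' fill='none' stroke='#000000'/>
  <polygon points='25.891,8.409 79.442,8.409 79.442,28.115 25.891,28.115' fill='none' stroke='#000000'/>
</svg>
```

G21
G90
G0 X15.003 Y79.288
M3 S262
G1 X141.309 Y79.288 F4646
G1 X141.309 Y20.812
G1 X15.003 Y20.812
G1 X15.003 Y79.288
M5
G0 X260.280 Y44.961
M3 S262
G1 X104.655 Y77.605 F4646
G1 X73.742 Y26.537
M5
G0 X92.957 Y158.129
M3 S262
G1 X28.158 Y17.858 F4646
M5
G0 X25.891 Y159.409
M3 S262
G1 X79.442 Y159.409 F4646
G1 X79.442 Y139.703
G1 X25.891 Y139.703
G1 X25.891 Y159.409
M5
G0 X0.000 Y0.000

1 u = 1 mm; y_m = 167.818 − y.

[1] `<polygon>` rectangle, #000000→engrave S262 F4646: (15.003,79.288) → (141.309,79.288) → (141.309,20.812) → (15.003,20.812) → (15.003,79.288) (closed)

[2] `<polyline>` open polyline, #000000→engrave S262 F4646: (260.280,44.961) → (104.655,77.605) → (73.742,26.537)

[3] `<path>` line segment, #000000→engrave S262 F4646: (92.957,158.129) → (28.158,17.858)

[4] `<polygon>` rectangle, #000000→engrave S262 F4646: (25.891,159.409) → (79.442,159.409) → (79.442,139.703) → (25.891,139.703) → (25.891,159.409) (closed)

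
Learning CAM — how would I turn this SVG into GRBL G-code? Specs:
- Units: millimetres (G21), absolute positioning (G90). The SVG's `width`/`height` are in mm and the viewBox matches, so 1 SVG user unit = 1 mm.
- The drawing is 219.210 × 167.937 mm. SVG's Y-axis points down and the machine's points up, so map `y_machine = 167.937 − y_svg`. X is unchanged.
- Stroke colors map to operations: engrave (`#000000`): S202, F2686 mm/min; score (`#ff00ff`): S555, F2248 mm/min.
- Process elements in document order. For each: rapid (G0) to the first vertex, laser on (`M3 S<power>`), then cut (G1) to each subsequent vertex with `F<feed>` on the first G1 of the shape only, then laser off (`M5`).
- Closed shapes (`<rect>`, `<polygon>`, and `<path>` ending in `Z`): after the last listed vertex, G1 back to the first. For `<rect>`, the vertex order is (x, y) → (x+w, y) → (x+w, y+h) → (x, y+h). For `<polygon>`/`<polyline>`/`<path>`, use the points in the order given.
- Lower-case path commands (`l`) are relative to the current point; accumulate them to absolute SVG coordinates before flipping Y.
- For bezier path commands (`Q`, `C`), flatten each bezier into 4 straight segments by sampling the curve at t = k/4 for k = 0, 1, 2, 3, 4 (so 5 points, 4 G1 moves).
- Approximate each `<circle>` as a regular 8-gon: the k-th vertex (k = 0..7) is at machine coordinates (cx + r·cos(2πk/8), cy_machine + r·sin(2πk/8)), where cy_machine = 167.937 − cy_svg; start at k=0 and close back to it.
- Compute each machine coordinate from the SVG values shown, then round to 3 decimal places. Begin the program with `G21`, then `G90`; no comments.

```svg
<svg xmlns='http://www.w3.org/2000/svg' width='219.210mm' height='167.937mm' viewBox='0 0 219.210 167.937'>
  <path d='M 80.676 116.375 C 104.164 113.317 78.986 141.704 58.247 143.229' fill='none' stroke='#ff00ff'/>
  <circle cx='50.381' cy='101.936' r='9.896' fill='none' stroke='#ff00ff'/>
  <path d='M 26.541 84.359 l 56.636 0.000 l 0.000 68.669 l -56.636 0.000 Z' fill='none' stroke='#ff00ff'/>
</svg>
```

Since the viewBox matches the mm dimensions, user units are millimetres directly. The only transform is the Y-flip y_m = 167.937 − y_svg.

Shape 1 is a cubic bezier drawn with `<path>`. Its stroke #ff00ff means score at S555, F2248. After flipping Y the toolpath is (80.676,51.562) → (89.997,48.871) → (86.047,39.854) → (73.804,29.977) → (58.247,24.708).

Shape 2 is a circle drawn with `<circle>`. Its stroke #ff00ff means score at S555, F2248. After flipping Y the toolpath is (60.277,66.001) → (57.379,72.999) → (50.381,75.897) → (43.383,72.999) → (40.485,66.001) → (43.383,59.003) → (50.381,56.105) → (57.379,59.003) → (60.277,66.001), returning to the start.

Shape 3 is a rectangle drawn with `<path>`. Its stroke #ff00ff means score at S555, F2248. After flipping Y the toolpath is (26.541,83.578) → (83.177,83.578) → (83.177,14.909) → (26.541,14.909) → (26.541,83.578), returning to the start.

G21
G90
G0 X80.676 Y51.562
M3 S555
G1 X89.997 Y48.871 F2248
G1 X86.047 Y39.854
G1 X73.804 Y29.977
G1 X58.247 Y24.708
M5
G0 X60.277 Y66.001
M3 S555
G1 X57.379 Y72.999 F2248
G1 X50.381 Y75.897
G1 X43.383 Y72.999
G1 X40.485 Y66.001
G1 X43.383 Y59.003
G1 X50.381 Y56.105
G1 X57.379 Y59.003
G1 X60.277 Y66.001
M5
G0 X26.541 Y83.578
M3 S555
G1 X83.177 Y83.578 F2248
G1 X83.177 Y14.909
G1 X26.541 Y14.909
G1 X26.541 Y83.578
M5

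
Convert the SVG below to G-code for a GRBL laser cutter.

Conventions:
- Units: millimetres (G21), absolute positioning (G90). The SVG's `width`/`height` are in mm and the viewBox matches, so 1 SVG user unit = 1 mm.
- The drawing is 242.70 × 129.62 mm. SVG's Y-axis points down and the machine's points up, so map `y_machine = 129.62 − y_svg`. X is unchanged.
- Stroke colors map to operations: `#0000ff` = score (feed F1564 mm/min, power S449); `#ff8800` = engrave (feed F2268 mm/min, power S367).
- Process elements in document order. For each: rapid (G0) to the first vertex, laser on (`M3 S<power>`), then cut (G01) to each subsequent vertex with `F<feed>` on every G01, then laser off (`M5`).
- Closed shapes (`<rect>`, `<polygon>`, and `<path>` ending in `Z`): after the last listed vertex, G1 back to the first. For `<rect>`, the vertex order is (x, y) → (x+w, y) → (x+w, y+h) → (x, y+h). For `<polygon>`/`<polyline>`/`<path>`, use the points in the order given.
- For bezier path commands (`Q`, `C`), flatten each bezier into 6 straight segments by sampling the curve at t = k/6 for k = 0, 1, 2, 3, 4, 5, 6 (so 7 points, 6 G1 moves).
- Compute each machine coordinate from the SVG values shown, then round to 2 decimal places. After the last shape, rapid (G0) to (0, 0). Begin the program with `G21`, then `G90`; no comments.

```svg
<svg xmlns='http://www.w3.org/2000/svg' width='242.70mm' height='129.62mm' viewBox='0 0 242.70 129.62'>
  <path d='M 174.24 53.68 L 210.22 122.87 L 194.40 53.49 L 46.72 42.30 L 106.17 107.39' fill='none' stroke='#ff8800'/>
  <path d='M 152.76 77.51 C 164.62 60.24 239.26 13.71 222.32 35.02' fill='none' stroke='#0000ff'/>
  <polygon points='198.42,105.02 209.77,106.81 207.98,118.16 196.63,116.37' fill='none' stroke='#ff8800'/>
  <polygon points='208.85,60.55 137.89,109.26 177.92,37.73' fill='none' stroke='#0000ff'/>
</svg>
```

Since the viewBox matches the mm dimensions, user units are millimetres directly. The only transform is the Y-flip y_m = 129.62 − y_svg.

Shape 1 is a open polyline drawn with `<path>`. Its stroke #ff8800 means engrave at S367, F2268. After flipping Y the toolpath is (174.24,75.94) → (210.22,6.75) → (194.40,76.13) → (46.72,87.32) → (106.17,22.23).

Shape 2 is a cubic bezier drawn with `<path>`. Its stroke #0000ff means score at S449, F1564. After flipping Y the toolpath is (152.76,52.11) → (163.21,62.73) → (179.83,75.54) → (198.34,87.82) → (214.45,96.89) → (223.87,100.05) → (222.32,94.60).

Shape 3 is a regular polygon drawn with `<polygon>`. Its stroke #ff8800 means engrave at S367, F2268. After flipping Y the toolpath is (198.42,24.60) → (209.77,22.81) → (207.98,11.46) → (196.63,13.25) → (198.42,24.60), returning to the start.

Shape 4 is a closed polygon drawn with `<polygon>`. Its stroke #0000ff means score at S449, F1564. After flipping Y the toolpath is (208.85,69.07) → (137.89,20.36) → (177.92,91.89) → (208.85,69.07), returning to the start.

G21
G90
G0 X174.24 Y75.94
M3 S367
G01 X210.22 Y6.75 F2268
G01 X194.40 Y76.13 F2268
G01 X46.72 Y87.32 F2268
G01 X106.17 Y22.23 F2268
M5
G0 X152.76 Y52.11
M3 S449
G01 X163.21 Y62.73 F1564
G01 X179.83 Y75.54 F1564
G01 X198.34 Y87.82 F1564
G01 X214.45 Y96.89 F1564
G01 X223.87 Y100.05 F1564
G01 X222.32 Y94.60 F1564
M5
G0 X198.42 Y24.60
M3 S367
G01 X209.77 Y22.81 F2268
G01 X207.98 Y11.46 F2268
G01 X196.63 Y13.25 F2268
G01 X198.42 Y24.60 F2268
M5
G0 X208.85 Y69.07
M3 S449
G01 X137.89 Y20.36 F1564
G01 X177.92 Y91.89 F1564
G01 X208.85 Y69.07 F1564
M5
G0 X0.00 Y0.00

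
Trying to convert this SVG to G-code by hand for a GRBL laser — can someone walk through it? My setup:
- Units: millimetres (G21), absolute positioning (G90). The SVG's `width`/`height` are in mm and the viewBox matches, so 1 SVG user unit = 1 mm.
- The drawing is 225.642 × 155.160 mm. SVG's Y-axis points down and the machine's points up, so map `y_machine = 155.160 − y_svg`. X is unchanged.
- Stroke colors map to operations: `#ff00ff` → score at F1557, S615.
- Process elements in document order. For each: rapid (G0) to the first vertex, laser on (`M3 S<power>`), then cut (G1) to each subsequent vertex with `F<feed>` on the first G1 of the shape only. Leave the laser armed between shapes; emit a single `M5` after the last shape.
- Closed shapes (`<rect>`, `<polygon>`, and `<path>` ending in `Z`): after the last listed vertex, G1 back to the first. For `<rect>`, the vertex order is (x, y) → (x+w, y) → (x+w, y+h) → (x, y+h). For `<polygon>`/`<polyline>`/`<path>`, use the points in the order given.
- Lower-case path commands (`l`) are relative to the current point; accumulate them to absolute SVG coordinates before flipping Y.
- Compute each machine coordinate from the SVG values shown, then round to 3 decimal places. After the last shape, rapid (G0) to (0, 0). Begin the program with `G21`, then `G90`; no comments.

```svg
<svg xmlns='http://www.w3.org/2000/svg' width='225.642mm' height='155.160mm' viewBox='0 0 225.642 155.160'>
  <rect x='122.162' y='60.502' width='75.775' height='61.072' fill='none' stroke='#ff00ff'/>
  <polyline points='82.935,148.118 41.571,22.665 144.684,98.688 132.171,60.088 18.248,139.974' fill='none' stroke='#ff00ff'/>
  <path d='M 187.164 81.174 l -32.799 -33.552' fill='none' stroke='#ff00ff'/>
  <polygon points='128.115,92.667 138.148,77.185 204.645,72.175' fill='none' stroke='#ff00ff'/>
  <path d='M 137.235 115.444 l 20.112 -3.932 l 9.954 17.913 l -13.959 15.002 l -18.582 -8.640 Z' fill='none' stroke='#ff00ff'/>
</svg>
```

G21
G90
G0 X122.162 Y94.658
M3 S615
G1 X197.937 Y94.658 F1557
G1 X197.937 Y33.586
G1 X122.162 Y33.586
G1 X122.162 Y94.658
G0 X82.935 Y7.042
M3 S615
G1 X41.571 Y132.495 F1557
G1 X144.684 Y56.472
G1 X132.171 Y95.072
G1 X18.248 Y15.186
G0 X187.164 Y73.986
M3 S615
G1 X154.365 Y107.538 F1557
G0 X128.115 Y62.493
M3 S615
G1 X138.148 Y77.975 F1557
G1 X204.645 Y82.985
G1 X128.115 Y62.493
G0 X137.235 Y39.716
M3 S615
G1 X157.347 Y43.648 F1557
G1 X167.301 Y25.735
G1 X153.342 Y10.733
G1 X134.760 Y19.373
G1 X137.235 Y39.716
M5
G0 X0.000 Y0.000

viewBox `0 0 225.642 155.160` with mm width/height → 1 unit = 1 mm. Flip: y_m = 155.160 − y_svg.

**Shape 1** — `<rect>` rectangle, stroke `#ff00ff` → score (S615, F1557). Machine vertices: (122.162,94.658) → (197.937,94.658) → (197.937,33.586) → (122.162,33.586) → (122.162,94.658). Closed: final G1 returns to the first vertex.

**Shape 2** — `<polyline>` open polyline, stroke `#ff00ff` → score (S615, F1557). Machine vertices: (82.935,7.042) → (41.571,132.495) → (144.684,56.472) → (132.171,95.072) → (18.248,15.186). Open path.

**Shape 3** — `<path>` line segment, stroke `#ff00ff` → score (S615, F1557). Machine vertices: (187.164,73.986) → (154.365,107.538). Open path.

**Shape 4** — `<polygon>` closed polygon, stroke `#ff00ff` → score (S615, F1557). Machine vertices: (128.115,62.493) → (138.148,77.975) → (204.645,82.985) → (128.115,62.493). Closed: final G1 returns to the first vertex.

**Shape 5** — `<path>` regular polygon, stroke `#ff00ff` → score (S615, F1557). Machine vertices: (137.235,39.716) → (157.347,43.648) → (167.301,25.735) → (153.342,10.733) → (134.760,19.373) → (137.235,39.716). Closed: final G1 returns to the first vertex.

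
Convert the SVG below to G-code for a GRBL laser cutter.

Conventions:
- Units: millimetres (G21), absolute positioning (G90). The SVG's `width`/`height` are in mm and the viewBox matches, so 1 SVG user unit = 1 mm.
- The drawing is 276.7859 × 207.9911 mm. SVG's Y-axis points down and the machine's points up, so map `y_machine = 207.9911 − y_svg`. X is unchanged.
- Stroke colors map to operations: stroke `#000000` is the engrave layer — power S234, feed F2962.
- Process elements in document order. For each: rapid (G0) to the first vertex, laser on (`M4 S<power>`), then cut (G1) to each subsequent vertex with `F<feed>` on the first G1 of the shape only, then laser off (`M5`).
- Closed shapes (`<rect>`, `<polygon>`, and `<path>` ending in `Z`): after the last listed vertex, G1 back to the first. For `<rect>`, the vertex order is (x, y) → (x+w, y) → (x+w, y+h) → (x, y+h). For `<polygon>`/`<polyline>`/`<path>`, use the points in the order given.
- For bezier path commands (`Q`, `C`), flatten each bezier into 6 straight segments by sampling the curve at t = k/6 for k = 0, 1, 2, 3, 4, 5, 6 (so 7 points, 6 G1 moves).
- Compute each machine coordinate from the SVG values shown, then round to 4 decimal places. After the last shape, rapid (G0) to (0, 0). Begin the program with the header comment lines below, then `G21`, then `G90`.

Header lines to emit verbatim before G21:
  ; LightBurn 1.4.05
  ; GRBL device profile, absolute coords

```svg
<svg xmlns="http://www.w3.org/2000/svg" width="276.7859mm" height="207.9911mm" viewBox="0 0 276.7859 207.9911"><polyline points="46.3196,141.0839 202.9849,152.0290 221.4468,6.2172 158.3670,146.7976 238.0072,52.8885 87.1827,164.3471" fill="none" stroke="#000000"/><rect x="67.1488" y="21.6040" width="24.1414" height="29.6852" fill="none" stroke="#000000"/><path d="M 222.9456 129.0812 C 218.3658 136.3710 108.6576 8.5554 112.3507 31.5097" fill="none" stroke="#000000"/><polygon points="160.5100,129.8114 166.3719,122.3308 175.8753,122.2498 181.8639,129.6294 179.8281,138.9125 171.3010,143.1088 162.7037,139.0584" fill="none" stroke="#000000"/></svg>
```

; LightBurn 1.4.05
; GRBL device profile, absolute coords
G21
G90
G0 X46.3196 Y66.9072
M4 S234
G1 X202.9849 Y55.9621 F2962
G1 X221.4468 Y201.7739
G1 X158.3670 Y61.1935
G1 X238.0072 Y155.1026
G1 X87.1827 Y43.6440
M5
G0 X67.1488 Y186.3871
M4 S234
G1 X91.2902 Y186.3871 F2962
G1 X91.2902 Y156.7019
G1 X67.1488 Y156.7019
G1 X67.1488 Y186.3871
M5
G0 X222.9456 Y78.9099
M4 S234
G1 X212.9067 Y85.2003 F2962
G1 X191.4167 Y106.0673
G1 X164.5458 Y133.5698
G1 X138.3643 Y159.7670
G1 X118.9425 Y176.7179
G1 X112.3507 Y176.4814
M5
G0 X160.5100 Y78.1797
M4 S234
G1 X166.3719 Y85.6603 F2962
G1 X175.8753 Y85.7413
G1 X181.8639 Y78.3617
G1 X179.8281 Y69.0786
G1 X171.3010 Y64.8823
G1 X162.7037 Y68.9327
G1 X160.5100 Y78.1797
M5
G0 X0.0000 Y0.0000

1 u = 1 mm; y_m = 207.9911 − y.

[1] `<polyline>` open polyline, #000000→engrave S234 F2962: (46.3196,66.9072) → (202.9849,55.9621) → (221.4468,201.7739) → (158.3670,61.1935) → (238.0072,155.1026) → (87.1827,43.6440)

[2] `<rect>` rectangle, #000000→engrave S234 F2962: (67.1488,186.3871) → (91.2902,186.3871) → (91.2902,156.7019) → (67.1488,156.7019) → (67.1488,186.3871) (closed)

[3] `<path>` cubic bezier, #000000→engrave S234 F2962: (222.9456,78.9099) → (212.9067,85.2003) → (191.4167,106.0673) → (164.5458,133.5698) → (138.3643,159.7670) → (118.9425,176.7179) → (112.3507,176.4814)

[4] `<polygon>` regular polygon, #000000→engrave S234 F2962: (160.5100,78.1797) → (166.3719,85.6603) → (175.8753,85.7413) → (181.8639,78.3617) → (179.8281,69.0786) → (171.3010,64.8823) → (162.7037,68.9327) → (160.5100,78.1797) (closed)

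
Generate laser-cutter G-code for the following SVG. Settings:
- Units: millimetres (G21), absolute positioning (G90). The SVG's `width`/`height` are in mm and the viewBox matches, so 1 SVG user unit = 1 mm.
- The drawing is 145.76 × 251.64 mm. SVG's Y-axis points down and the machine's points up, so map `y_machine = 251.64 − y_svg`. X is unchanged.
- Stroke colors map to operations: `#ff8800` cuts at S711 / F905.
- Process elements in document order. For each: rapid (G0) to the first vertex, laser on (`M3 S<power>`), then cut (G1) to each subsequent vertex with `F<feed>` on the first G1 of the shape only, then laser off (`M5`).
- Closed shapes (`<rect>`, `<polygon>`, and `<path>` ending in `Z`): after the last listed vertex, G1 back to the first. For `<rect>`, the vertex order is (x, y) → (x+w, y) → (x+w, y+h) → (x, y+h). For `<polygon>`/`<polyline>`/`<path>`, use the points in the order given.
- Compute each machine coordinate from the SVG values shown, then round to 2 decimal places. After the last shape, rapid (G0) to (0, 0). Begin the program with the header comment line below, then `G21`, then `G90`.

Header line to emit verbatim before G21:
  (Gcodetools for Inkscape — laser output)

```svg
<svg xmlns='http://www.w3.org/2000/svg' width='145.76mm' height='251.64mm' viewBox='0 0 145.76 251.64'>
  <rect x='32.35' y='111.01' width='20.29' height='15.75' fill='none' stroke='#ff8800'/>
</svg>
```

(Gcodetools for Inkscape — laser output)
G21
G90
G0 X32.35 Y140.63
M3 S711
G1 X52.64 Y140.63 F905
G1 X52.64 Y124.88
G1 X32.35 Y124.88
G1 X32.35 Y140.63
M5
G0 X0.00 Y0.00

1 u = 1 mm; y_m = 251.64 − y.

[1] `<rect>` rectangle, #ff8800→cut S711 F905: (32.35,140.63) → (52.64,140.63) → (52.64,124.88) → (32.35,124.88) → (32.35,140.63) (closed)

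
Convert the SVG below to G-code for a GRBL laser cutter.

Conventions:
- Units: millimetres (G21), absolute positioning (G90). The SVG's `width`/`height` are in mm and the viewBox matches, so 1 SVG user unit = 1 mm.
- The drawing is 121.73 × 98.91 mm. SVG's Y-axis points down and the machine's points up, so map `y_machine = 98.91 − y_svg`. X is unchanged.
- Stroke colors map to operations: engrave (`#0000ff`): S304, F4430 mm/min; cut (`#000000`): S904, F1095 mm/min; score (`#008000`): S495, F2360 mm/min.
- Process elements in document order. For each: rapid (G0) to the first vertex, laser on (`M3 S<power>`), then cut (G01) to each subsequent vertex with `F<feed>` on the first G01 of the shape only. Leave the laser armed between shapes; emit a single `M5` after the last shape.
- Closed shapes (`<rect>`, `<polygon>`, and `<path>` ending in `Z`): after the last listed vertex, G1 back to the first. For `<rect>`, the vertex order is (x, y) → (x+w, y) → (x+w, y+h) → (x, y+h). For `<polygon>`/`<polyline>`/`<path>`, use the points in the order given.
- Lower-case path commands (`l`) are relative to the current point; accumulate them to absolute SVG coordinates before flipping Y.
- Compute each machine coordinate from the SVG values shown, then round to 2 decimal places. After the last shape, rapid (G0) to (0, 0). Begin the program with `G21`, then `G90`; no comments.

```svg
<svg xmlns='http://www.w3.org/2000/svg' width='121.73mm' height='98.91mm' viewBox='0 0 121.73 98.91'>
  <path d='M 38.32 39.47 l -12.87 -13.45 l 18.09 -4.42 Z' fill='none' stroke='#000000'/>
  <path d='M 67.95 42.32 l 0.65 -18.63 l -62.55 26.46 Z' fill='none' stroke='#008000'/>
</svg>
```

1 u = 1 mm; y_m = 98.91 − y.

[1] `<path>` regular polygon, #000000→cut S904 F1095: (38.32,59.44) → (25.45,72.89) → (43.54,77.31) → (38.32,59.44) (closed)

[2] `<path>` closed polygon, #008000→score S495 F2360: (67.95,56.59) → (68.60,75.22) → (6.05,48.76) → (67.95,56.59) (closed)

G21
G90
G0 X38.32 Y59.44
M3 S904
G01 X25.45 Y72.89 F1095
G01 X43.54 Y77.31
G01 X38.32 Y59.44
G0 X67.95 Y56.59
M3 S495
G01 X68.60 Y75.22 F2360
G01 X6.05 Y48.76
G01 X67.95 Y56.59
M5
G0 X0.00 Y0.00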